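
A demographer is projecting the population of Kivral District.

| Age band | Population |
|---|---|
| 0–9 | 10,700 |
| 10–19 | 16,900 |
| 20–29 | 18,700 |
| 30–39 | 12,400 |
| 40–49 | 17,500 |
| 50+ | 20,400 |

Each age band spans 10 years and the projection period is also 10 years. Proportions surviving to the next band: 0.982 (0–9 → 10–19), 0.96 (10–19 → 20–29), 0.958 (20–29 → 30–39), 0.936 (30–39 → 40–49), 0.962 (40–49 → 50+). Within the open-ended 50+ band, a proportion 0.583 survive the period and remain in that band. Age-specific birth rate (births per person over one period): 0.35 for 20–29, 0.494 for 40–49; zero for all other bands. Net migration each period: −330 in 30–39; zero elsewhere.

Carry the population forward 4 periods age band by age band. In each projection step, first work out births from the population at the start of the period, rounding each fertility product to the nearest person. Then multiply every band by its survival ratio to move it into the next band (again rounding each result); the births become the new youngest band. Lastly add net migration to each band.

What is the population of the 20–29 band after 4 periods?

10758

Period 1.
Births: 18700 × 0.35 = 6545 ; 17500 × 0.494 = 8645 → 15190
10–19: 10700 × 0.982 = 10507
20–29: 16900 × 0.96 = 16224
30–39: 18700 × 0.958 = 17915
40–49: 12400 × 0.936 = 11606
50+: 17500 × 0.962 + 20400 × 0.583 = 16835 + 11893 = 28728
Net migration: 30–39 − 330 → 17585
Giving 15190 / 10507 / 16224 / 17585 / 11606 / 28728.
Period 2.
Births: 16224 × 0.35 = 5678 ; 11606 × 0.494 = 5733 → 11411
10–19: 15190 × 0.982 = 14917
20–29: 10507 × 0.96 = 10087
30–39: 16224 × 0.958 = 15543
40–49: 17585 × 0.936 = 16460
50+: 11606 × 0.962 + 28728 × 0.583 = 11165 + 16748 = 27913
Net migration: 30–39 − 330 → 15213
Giving 11411 / 14917 / 10087 / 15213 / 16460 / 27913.
Period 3.
Births: 10087 × 0.35 = 3530 ; 16460 × 0.494 = 8131 → 11661
10–19: 11411 × 0.982 = 11206
20–29: 14917 × 0.96 = 14320
30–39: 10087 × 0.958 = 9663
40–49: 15213 × 0.936 = 14239
50+: 16460 × 0.962 + 27913 × 0.583 = 15835 + 16273 = 32108
Net migration: 30–39 − 330 → 9333
Giving 11661 / 11206 / 14320 / 9333 / 14239 / 32108.
Period 4.
Births: 14320 × 0.35 = 5012 ; 14239 × 0.494 = 7034 → 12046
10–19: 11661 × 0.982 = 11451
20–29: 11206 × 0.96 = 10758
30–39: 14320 × 0.958 = 13719
40–49: 9333 × 0.936 = 8736
50+: 14239 × 0.962 + 32108 × 0.583 = 13698 + 18719 = 32417
Net migration: 30–39 − 330 → 13389
Giving 12046 / 11451 / 10758 / 13389 / 8736 / 32417.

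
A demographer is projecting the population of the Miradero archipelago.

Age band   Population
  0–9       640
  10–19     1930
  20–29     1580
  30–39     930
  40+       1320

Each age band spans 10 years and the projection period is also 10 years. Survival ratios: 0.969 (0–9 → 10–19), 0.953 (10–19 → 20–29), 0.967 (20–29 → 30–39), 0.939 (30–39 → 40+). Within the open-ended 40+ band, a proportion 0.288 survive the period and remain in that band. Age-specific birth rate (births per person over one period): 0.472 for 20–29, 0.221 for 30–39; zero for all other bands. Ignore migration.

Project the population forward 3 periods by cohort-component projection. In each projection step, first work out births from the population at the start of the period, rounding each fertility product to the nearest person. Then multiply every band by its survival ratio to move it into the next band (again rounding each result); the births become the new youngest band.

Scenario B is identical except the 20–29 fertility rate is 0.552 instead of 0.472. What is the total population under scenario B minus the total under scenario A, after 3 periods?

306

Let band 1 be 0–9 through band 5 = 40+.
— Period 1 —
Births: 1580 × 0.472 = 746, 930 × 0.221 = 206 ⇒ total 952
Band 2: 640 × 0.969 = 620
Band 3: 1930 × 0.953 = 1839
Band 4: 1580 × 0.967 = 1528
Band 5: 930 × 0.939 + 1320 × 0.288 = 873 + 380 = 1253
End of period: [952, 620, 1839, 1528, 1253]
— Period 2 —
Births: 1839 × 0.472 = 868, 1528 × 0.221 = 338 ⇒ total 1206
Band 2: 952 × 0.969 = 922
Band 3: 620 × 0.953 = 591
Band 4: 1839 × 0.967 = 1778
Band 5: 1528 × 0.939 + 1253 × 0.288 = 1435 + 361 = 1796
End of period: [1206, 922, 591, 1778, 1796]
— Period 3 —
Births: 591 × 0.472 = 279, 1778 × 0.221 = 393 ⇒ total 672
Band 2: 1206 × 0.969 = 1169
Band 3: 922 × 0.953 = 879
Band 4: 591 × 0.967 = 571
Band 5: 1778 × 0.939 + 1796 × 0.288 = 1670 + 517 = 2187
End of period: [672, 1169, 879, 571, 2187]
Scenario A total after 3 periods: 5478
Scenario B projection —
— Period 1 —
Births: 1580 × 0.552 = 872, 930 × 0.221 = 206 ⇒ total 1078
Band 2: 640 × 0.969 = 620
Band 3: 1930 × 0.953 = 1839
Band 4: 1580 × 0.967 = 1528
Band 5: 930 × 0.939 + 1320 × 0.288 = 873 + 380 = 1253
End of period: [1078, 620, 1839, 1528, 1253]
— Period 2 —
Births: 1839 × 0.552 = 1015, 1528 × 0.221 = 338 ⇒ total 1353
Band 2: 1078 × 0.969 = 1045
Band 3: 620 × 0.953 = 591
Band 4: 1839 × 0.967 = 1778
Band 5: 1528 × 0.939 + 1253 × 0.288 = 1435 + 361 = 1796
End of period: [1353, 1045, 591, 1778, 1796]
— Period 3 —
Births: 591 × 0.552 = 326, 1778 × 0.221 = 393 ⇒ total 719
Band 2: 1353 × 0.969 = 1311
Band 3: 1045 × 0.953 = 996
Band 4: 591 × 0.967 = 571
Band 5: 1778 × 0.939 + 1796 × 0.288 = 1670 + 517 = 2187
End of period: [719, 1311, 996, 571, 2187]
Scenario B total after 3 periods: 5784
Difference B − A = 5784 − 5478 = 306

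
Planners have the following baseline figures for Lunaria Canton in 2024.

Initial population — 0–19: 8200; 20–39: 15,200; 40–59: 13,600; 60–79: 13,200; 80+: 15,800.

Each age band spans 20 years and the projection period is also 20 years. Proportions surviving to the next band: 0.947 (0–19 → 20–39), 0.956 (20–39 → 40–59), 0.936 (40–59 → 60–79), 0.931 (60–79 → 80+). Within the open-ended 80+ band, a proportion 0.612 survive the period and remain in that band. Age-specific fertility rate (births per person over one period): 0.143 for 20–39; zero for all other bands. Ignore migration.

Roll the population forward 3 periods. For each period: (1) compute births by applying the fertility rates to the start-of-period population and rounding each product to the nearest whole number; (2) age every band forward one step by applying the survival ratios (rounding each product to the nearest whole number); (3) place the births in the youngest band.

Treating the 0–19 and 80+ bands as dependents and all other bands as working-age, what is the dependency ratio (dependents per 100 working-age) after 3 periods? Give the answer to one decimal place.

Numbering the bands 1..5 from youngest to oldest:
— Period 1 —
Births: 15200 × 0.143 = 2174
Band 2: 8200 × 0.947 = 7765
Band 3: 15200 × 0.956 = 14531
Band 4: 13600 × 0.936 = 12730
Band 5: 13200 × 0.931 + 15800 × 0.612 = 12289 + 9670 = 21959
End of period: [2174, 7765, 14531, 12730, 21959]
— Period 2 —
Births: 7765 × 0.143 = 1110
Band 2: 2174 × 0.947 = 2059
Band 3: 7765 × 0.956 = 7423
Band 4: 14531 × 0.936 = 13601
Band 5: 12730 × 0.931 + 21959 × 0.612 = 11852 + 13439 = 25291
End of period: [1110, 2059, 7423, 13601, 25291]
— Period 3 —
Births: 2059 × 0.143 = 294
Band 2: 1110 × 0.947 = 1051
Band 3: 2059 × 0.956 = 1968
Band 4: 7423 × 0.936 = 6948
Band 5: 13601 × 0.931 + 25291 × 0.612 = 12663 + 15478 = 28141
End of period: [294, 1051, 1968, 6948, 28141]
Dependents (band 0–19 + band 80+) = 294 + 28141 = 28435; working-age = 9967; ratio = 28435/9967 × 100 = 285.3

285.3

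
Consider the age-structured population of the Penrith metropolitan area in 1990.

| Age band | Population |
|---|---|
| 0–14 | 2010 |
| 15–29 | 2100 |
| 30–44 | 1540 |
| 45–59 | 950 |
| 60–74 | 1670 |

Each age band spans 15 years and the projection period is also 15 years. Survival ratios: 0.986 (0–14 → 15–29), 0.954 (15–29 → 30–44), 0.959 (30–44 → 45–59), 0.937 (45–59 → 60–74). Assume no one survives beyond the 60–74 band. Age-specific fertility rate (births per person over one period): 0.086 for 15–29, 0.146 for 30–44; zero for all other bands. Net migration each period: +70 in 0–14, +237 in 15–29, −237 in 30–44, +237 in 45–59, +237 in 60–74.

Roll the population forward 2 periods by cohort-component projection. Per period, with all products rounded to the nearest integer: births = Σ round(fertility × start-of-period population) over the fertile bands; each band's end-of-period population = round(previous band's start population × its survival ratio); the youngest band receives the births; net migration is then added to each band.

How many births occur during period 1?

406

Period 1.
Births: 2100 * 0.086 = 181  |  1540 * 0.146 = 225 → total 406
15–29: 2010 * 0.986 = 1982
30–44: 2100 * 0.954 = 2003
45–59: 1540 * 0.959 = 1477
60–74: 950 * 0.937 = 890
Net migration: 0–14 + 70 → 476; 15–29 + 237 → 2219; 30–44 − 237 → 1766; 45–59 + 237 → 1714; 60–74 + 237 → 1127
Population now: 0–14=476, 15–29=2219, 30–44=1766, 45–59=1714, 60–74=1127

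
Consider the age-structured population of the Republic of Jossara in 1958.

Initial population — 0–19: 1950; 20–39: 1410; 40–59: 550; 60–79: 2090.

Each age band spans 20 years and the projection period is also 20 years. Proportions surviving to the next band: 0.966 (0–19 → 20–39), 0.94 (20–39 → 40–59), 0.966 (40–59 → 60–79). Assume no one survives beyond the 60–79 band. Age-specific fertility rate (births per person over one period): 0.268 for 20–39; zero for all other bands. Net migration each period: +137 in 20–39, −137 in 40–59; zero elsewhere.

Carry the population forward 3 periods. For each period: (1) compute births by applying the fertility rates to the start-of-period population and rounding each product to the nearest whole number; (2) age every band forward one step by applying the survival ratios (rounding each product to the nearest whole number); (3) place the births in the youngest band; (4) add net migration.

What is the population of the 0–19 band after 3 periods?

135

After projecting period 1:
Births: 1410 * 0.268 = 378
20–39: 1950 * 0.966 = 1884
40–59: 1410 * 0.94 = 1325
60–79: 550 * 0.966 = 531
Net migration: 20–39 + 137 → 2021; 40–59 − 137 → 1188
Giving 378 / 2021 / 1188 / 531.
After projecting period 2:
Births: 2021 * 0.268 = 542
20–39: 378 * 0.966 = 365
40–59: 2021 * 0.94 = 1900
60–79: 1188 * 0.966 = 1148
Net migration: 20–39 + 137 → 502; 40–59 − 137 → 1763
Giving 542 / 502 / 1763 / 1148.
After projecting period 3:
Births: 502 * 0.268 = 135
20–39: 542 * 0.966 = 524
40–59: 502 * 0.94 = 472
60–79: 1763 * 0.966 = 1703
Net migration: 20–39 + 137 → 661; 40–59 − 137 → 335
Giving 135 / 661 / 335 / 1703.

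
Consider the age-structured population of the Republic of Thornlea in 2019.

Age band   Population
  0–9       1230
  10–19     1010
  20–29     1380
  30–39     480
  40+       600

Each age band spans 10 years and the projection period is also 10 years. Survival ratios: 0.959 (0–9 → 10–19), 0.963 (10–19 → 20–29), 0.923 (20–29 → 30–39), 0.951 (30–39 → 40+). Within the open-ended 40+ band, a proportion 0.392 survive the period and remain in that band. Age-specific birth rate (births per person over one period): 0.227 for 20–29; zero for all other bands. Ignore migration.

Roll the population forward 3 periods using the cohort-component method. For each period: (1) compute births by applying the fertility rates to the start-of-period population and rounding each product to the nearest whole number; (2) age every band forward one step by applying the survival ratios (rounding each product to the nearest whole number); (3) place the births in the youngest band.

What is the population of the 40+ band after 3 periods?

Let group 1 be 0–9 through group 5 = 40+.
[period 1]
Births: 1380 × 0.227 = 313
Group 2: 1230 × 0.959 = 1180
Group 3: 1010 × 0.963 = 973
Group 4: 1380 × 0.923 = 1274
Group 5: 480 × 0.951 + 600 × 0.392 = 456 + 235 = 691
→ [313, 1180, 973, 1274, 691]
[period 2]
Births: 973 × 0.227 = 221
Group 2: 313 × 0.959 = 300
Group 3: 1180 × 0.963 = 1136
Group 4: 973 × 0.923 = 898
Group 5: 1274 × 0.951 + 691 × 0.392 = 1212 + 271 = 1483
→ [221, 300, 1136, 898, 1483]
[period 3]
Births: 1136 × 0.227 = 258
Group 2: 221 × 0.959 = 212
Group 3: 300 × 0.963 = 289
Group 4: 1136 × 0.923 = 1049
Group 5: 898 × 0.951 + 1483 × 0.392 = 854 + 581 = 1435
→ [258, 212, 289, 1049, 1435]

1435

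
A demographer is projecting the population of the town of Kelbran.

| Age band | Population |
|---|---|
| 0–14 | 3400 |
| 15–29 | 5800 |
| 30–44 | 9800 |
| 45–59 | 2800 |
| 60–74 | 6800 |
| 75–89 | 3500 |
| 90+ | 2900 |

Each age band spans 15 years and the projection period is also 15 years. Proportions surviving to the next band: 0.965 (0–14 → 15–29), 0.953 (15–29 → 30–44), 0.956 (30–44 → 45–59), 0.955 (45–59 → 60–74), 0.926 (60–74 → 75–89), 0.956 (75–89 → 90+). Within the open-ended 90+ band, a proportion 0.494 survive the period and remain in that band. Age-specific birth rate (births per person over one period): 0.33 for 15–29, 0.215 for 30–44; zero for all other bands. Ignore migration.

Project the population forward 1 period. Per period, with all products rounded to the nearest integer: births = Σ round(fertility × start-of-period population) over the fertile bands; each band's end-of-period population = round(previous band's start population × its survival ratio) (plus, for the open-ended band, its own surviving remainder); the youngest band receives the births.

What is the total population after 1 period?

35948

Period 1:
Births: 5800 * 0.33 = 1914  |  9800 * 0.215 = 2107 ⇒ total 4021
15–29: 3400 * 0.965 = 3281
30–44: 5800 * 0.953 = 5527
45–59: 9800 * 0.956 = 9369
60–74: 2800 * 0.955 = 2674
75–89: 6800 * 0.926 = 6297
90+: 3500 * 0.956 + 2900 * 0.494 = 3346 + 1433 = 4779
End of period: [4021, 3281, 5527, 9369, 2674, 6297, 4779]
Total after period 1: 4021 + 3281 + 5527 + 9369 + 2674 + 6297 + 4779 = 35948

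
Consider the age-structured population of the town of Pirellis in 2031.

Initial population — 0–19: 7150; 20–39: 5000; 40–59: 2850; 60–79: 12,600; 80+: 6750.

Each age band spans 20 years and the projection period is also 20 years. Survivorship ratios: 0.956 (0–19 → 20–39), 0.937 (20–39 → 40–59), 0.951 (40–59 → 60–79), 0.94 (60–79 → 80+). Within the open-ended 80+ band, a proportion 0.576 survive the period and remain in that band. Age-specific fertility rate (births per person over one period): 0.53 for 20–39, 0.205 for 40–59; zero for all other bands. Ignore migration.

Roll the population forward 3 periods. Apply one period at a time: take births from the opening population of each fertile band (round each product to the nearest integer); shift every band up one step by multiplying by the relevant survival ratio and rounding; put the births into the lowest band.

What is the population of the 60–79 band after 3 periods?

Let band 1 be 0–19 through band 5 = 80+.
Period 1.
Births: 5000 × 0.53 = 2650 ; 2850 × 0.205 = 584 → 3234
Band 2: 7150 × 0.956 = 6835
Band 3: 5000 × 0.937 = 4685
Band 4: 2850 × 0.951 = 2710
Band 5: 12600 × 0.94 + 6750 × 0.576 = 11844 + 3888 = 15732
Population now: 0–19=3234, 20–39=6835, 40–59=4685, 60–79=2710, 80+=15732
Period 2.
Births: 6835 × 0.53 = 3623 ; 4685 × 0.205 = 960 → 4583
Band 2: 3234 × 0.956 = 3092
Band 3: 6835 × 0.937 = 6404
Band 4: 4685 × 0.951 = 4455
Band 5: 2710 × 0.94 + 15732 × 0.576 = 2547 + 9062 = 11609
Population now: 0–19=4583, 20–39=3092, 40–59=6404, 60–79=4455, 80+=11609
Period 3.
Births: 3092 × 0.53 = 1639 ; 6404 × 0.205 = 1313 → 2952
Band 2: 4583 × 0.956 = 4381
Band 3: 3092 × 0.937 = 2897
Band 4: 6404 × 0.951 = 6090
Band 5: 4455 × 0.94 + 11609 × 0.576 = 4188 + 6687 = 10875
Population now: 0–19=2952, 20–39=4381, 40–59=2897, 60–79=6090, 80+=10875

6090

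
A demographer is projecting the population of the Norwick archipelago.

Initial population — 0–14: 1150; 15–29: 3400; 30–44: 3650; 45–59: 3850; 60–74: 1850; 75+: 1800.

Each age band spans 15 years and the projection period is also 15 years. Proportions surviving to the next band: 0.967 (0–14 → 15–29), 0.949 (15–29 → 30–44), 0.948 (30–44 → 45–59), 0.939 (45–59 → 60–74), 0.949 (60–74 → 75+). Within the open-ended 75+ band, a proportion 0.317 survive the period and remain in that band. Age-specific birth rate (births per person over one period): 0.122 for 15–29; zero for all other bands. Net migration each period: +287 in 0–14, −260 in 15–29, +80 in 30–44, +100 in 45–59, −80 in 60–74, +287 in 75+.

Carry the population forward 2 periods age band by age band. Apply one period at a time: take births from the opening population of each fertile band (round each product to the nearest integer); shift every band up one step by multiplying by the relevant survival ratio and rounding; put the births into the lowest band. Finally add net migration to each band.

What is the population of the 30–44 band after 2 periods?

Call the bands 1 to 6, youngest first.
Period 1.
Births: 3400 × 0.122 = 415
Band 2: 1150 × 0.967 = 1112
Band 3: 3400 × 0.949 = 3227
Band 4: 3650 × 0.948 = 3460
Band 5: 3850 × 0.939 = 3615
Band 6: 1850 × 0.949 + 1800 × 0.317 = 1756 + 571 = 2327
Net migration: Band 1 + 287 → 702; Band 2 − 260 → 852; Band 3 + 80 → 3307; Band 4 + 100 → 3560; Band 5 − 80 → 3535; Band 6 + 287 → 2614
→ [702, 852, 3307, 3560, 3535, 2614]
Period 2.
Births: 852 × 0.122 = 104
Band 2: 702 × 0.967 = 679
Band 3: 852 × 0.949 = 809
Band 4: 3307 × 0.948 = 3135
Band 5: 3560 × 0.939 = 3343
Band 6: 3535 × 0.949 + 2614 × 0.317 = 3355 + 829 = 4184
Net migration: Band 1 + 287 → 391; Band 2 − 260 → 419; Band 3 + 80 → 889; Band 4 + 100 → 3235; Band 5 − 80 → 3263; Band 6 + 287 → 4471
→ [391, 419, 889, 3235, 3263, 4471]

889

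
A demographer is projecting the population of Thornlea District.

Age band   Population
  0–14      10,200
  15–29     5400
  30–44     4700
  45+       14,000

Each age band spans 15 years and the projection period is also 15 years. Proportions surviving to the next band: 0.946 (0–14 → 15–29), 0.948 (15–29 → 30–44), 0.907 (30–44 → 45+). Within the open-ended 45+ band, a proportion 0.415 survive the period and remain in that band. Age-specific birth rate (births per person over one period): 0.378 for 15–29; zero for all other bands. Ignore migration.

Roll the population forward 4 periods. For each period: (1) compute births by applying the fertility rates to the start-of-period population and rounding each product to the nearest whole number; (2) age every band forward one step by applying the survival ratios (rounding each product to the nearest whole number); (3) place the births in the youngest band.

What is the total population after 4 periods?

11890

— Period 1 —
Births: 5400 * 0.378 = 2041
15–29: 10200 * 0.946 = 9649
30–44: 5400 * 0.948 = 5119
45+: 4700 * 0.907 + 14000 * 0.415 = 4263 + 5810 = 10073
Population now: 0–14=2041, 15–29=9649, 30–44=5119, 45+=10073
— Period 2 —
Births: 9649 * 0.378 = 3647
15–29: 2041 * 0.946 = 1931
30–44: 9649 * 0.948 = 9147
45+: 5119 * 0.907 + 10073 * 0.415 = 4643 + 4180 = 8823
Population now: 0–14=3647, 15–29=1931, 30–44=9147, 45+=8823
— Period 3 —
Births: 1931 * 0.378 = 730
15–29: 3647 * 0.946 = 3450
30–44: 1931 * 0.948 = 1831
45+: 9147 * 0.907 + 8823 * 0.415 = 8296 + 3662 = 11958
Population now: 0–14=730, 15–29=3450, 30–44=1831, 45+=11958
— Period 4 —
Births: 3450 * 0.378 = 1304
15–29: 730 * 0.946 = 691
30–44: 3450 * 0.948 = 3271
45+: 1831 * 0.907 + 11958 * 0.415 = 1661 + 4963 = 6624
Population now: 0–14=1304, 15–29=691, 30–44=3271, 45+=6624
Total after period 4: 1304 + 691 + 3271 + 6624 = 11890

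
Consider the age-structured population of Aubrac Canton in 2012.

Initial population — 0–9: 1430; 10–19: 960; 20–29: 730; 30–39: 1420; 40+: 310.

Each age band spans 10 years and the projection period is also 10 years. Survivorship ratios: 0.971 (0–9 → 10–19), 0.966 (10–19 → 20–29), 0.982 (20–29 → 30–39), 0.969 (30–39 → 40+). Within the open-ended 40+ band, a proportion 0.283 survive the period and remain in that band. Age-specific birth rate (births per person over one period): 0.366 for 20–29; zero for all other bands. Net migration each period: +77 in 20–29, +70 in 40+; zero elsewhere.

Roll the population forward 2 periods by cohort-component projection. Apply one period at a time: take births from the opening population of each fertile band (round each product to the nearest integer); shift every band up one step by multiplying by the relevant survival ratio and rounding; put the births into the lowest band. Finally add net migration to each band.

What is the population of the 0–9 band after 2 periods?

Period 1.
Births: 730 * 0.366 = 267
10–19: 1430 * 0.971 = 1389
20–29: 960 * 0.966 = 927
30–39: 730 * 0.982 = 717
40+: 1420 * 0.969 + 310 * 0.283 = 1376 + 88 = 1464
Net migration: 20–29 + 77 → 1004; 40+ + 70 → 1534
End of period: [267, 1389, 1004, 717, 1534]
Period 2.
Births: 1004 * 0.366 = 367
10–19: 267 * 0.971 = 259
20–29: 1389 * 0.966 = 1342
30–39: 1004 * 0.982 = 986
40+: 717 * 0.969 + 1534 * 0.283 = 695 + 434 = 1129
Net migration: 20–29 + 77 → 1419; 40+ + 70 → 1199
End of period: [367, 259, 1419, 986, 1199]

367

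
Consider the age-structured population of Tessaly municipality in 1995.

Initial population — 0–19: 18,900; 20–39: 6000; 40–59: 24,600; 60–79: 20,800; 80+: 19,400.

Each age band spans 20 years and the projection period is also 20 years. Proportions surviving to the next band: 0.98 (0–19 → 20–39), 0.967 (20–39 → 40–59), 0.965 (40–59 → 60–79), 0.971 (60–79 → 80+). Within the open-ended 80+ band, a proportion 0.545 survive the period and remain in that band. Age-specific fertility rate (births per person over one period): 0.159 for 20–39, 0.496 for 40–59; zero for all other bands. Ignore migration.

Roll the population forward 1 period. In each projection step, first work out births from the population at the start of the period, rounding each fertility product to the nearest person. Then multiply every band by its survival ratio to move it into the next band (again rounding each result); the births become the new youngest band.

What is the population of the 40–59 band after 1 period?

[period 1]
Births: 6000 × 0.159 = 954, 24600 × 0.496 = 12202 ⇒ total 13156
20–39: 18900 × 0.98 = 18522
40–59: 6000 × 0.967 = 5802
60–79: 24600 × 0.965 = 23739
80+: 20800 × 0.971 + 19400 × 0.545 = 20197 + 10573 = 30770
Giving 13156 / 18522 / 5802 / 23739 / 30770.

5802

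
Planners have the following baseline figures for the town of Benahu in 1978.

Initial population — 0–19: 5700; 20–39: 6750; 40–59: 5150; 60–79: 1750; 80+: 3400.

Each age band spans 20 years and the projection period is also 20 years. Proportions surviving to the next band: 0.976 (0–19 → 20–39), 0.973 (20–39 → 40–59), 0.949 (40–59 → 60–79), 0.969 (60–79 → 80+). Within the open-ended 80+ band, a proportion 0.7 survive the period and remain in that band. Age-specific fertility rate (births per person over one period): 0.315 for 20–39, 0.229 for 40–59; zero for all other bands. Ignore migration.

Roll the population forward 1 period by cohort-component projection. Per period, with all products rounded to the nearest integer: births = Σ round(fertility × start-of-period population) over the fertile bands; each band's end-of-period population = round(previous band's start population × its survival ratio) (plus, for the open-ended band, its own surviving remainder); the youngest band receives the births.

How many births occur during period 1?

Call the groups 1 to 5, youngest first.
Period 1.
Births: 6750 * 0.315 = 2126 ; 5150 * 0.229 = 1179 → total 3305
Group 2: 5700 * 0.976 = 5563
Group 3: 6750 * 0.973 = 6568
Group 4: 5150 * 0.949 = 4887
Group 5: 1750 * 0.969 + 3400 * 0.7 = 1696 + 2380 = 4076
Giving 3305 / 5563 / 6568 / 4887 / 4076.

3305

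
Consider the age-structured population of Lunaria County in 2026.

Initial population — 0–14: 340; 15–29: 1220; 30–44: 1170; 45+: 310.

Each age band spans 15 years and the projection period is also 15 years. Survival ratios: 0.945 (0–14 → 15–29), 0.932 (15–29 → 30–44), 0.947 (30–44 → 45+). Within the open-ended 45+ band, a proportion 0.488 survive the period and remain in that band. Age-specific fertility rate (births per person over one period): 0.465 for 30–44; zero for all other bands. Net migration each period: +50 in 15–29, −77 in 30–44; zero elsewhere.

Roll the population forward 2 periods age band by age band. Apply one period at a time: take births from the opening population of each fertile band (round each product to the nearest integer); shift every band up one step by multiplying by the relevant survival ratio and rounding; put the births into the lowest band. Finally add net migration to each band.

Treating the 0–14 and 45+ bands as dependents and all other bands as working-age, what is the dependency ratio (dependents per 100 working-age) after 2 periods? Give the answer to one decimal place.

Call the bands 1 to 4, youngest first.
Period 1:
Births: 1170 * 0.465 = 544
Band 2: 340 * 0.945 = 321
Band 3: 1220 * 0.932 = 1137
Band 4: 1170 * 0.947 + 310 * 0.488 = 1108 + 151 = 1259
Net migration: Band 2 + 50 → 371; Band 3 − 77 → 1060
→ [544, 371, 1060, 1259]
Period 2:
Births: 1060 * 0.465 = 493
Band 2: 544 * 0.945 = 514
Band 3: 371 * 0.932 = 346
Band 4: 1060 * 0.947 + 1259 * 0.488 = 1004 + 614 = 1618
Net migration: Band 2 + 50 → 564; Band 3 − 77 → 269
→ [493, 564, 269, 1618]
Dependents (band 0–14 + band 45+) = 493 + 1618 = 2111; working-age = 833; ratio = 2111/833 × 100 = 253.4

253.4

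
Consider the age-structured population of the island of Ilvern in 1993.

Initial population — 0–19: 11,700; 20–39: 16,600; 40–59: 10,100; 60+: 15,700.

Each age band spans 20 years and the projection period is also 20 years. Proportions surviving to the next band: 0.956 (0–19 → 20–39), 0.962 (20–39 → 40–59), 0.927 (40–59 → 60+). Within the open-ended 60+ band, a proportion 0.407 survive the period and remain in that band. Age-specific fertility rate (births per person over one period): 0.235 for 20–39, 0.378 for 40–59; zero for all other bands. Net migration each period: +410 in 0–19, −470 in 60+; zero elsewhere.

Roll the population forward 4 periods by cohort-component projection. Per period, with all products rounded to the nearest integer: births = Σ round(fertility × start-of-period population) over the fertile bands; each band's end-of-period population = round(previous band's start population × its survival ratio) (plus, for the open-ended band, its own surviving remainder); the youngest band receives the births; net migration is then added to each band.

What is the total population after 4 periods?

Let band 1 be 0–19 through band 4 = 60+.
Period 1.
Births: 16600 × 0.235 = 3901 ; 10100 × 0.378 = 3818 — total 7719
Band 2: 11700 × 0.956 = 11185
Band 3: 16600 × 0.962 = 15969
Band 4: 10100 × 0.927 + 15700 × 0.407 = 9363 + 6390 = 15753
Net migration: Band 1 + 410 → 8129; Band 4 − 470 → 15283
→ [8129, 11185, 15969, 15283]
Period 2.
Births: 11185 × 0.235 = 2628 ; 15969 × 0.378 = 6036 — total 8664
Band 2: 8129 × 0.956 = 7771
Band 3: 11185 × 0.962 = 10760
Band 4: 15969 × 0.927 + 15283 × 0.407 = 14803 + 6220 = 21023
Net migration: Band 1 + 410 → 9074; Band 4 − 470 → 20553
→ [9074, 7771, 10760, 20553]
Period 3.
Births: 7771 × 0.235 = 1826 ; 10760 × 0.378 = 4067 — total 5893
Band 2: 9074 × 0.956 = 8675
Band 3: 7771 × 0.962 = 7476
Band 4: 10760 × 0.927 + 20553 × 0.407 = 9975 + 8365 = 18340
Net migration: Band 1 + 410 → 6303; Band 4 − 470 → 17870
→ [6303, 8675, 7476, 17870]
Period 4.
Births: 8675 × 0.235 = 2039 ; 7476 × 0.378 = 2826 — total 4865
Band 2: 6303 × 0.956 = 6026
Band 3: 8675 × 0.962 = 8345
Band 4: 7476 × 0.927 + 17870 × 0.407 = 6930 + 7273 = 14203
Net migration: Band 1 + 410 → 5275; Band 4 − 470 → 13733
→ [5275, 6026, 8345, 13733]
Total after period 4: 5275 + 6026 + 8345 + 13733 = 33379

33379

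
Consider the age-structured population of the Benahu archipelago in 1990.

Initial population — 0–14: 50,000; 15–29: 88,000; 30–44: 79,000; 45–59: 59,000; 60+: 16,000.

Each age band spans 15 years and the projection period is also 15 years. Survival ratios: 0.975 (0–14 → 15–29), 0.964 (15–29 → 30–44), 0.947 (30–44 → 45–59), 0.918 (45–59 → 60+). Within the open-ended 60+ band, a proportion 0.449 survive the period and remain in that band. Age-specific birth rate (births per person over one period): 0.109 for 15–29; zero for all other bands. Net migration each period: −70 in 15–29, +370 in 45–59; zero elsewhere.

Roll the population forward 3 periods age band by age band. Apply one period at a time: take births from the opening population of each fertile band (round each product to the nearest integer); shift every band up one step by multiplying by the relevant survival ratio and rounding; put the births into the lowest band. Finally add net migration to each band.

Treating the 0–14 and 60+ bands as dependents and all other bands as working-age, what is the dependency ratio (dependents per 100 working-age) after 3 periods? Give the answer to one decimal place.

Period 1:
Births: 88000 × 0.109 = 9592
15–29: 50000 × 0.975 = 48750
30–44: 88000 × 0.964 = 84832
45–59: 79000 × 0.947 = 74813
60+: 59000 × 0.918 + 16000 × 0.449 = 54162 + 7184 = 61346
Net migration: 15–29 − 70 → 48680; 45–59 + 370 → 75183
Giving 9592 / 48680 / 84832 / 75183 / 61346.
Period 2:
Births: 48680 × 0.109 = 5306
15–29: 9592 × 0.975 = 9352
30–44: 48680 × 0.964 = 46928
45–59: 84832 × 0.947 = 80336
60+: 75183 × 0.918 + 61346 × 0.449 = 69018 + 27544 = 96562
Net migration: 15–29 − 70 → 9282; 45–59 + 370 → 80706
Giving 5306 / 9282 / 46928 / 80706 / 96562.
Period 3:
Births: 9282 × 0.109 = 1012
15–29: 5306 × 0.975 = 5173
30–44: 9282 × 0.964 = 8948
45–59: 46928 × 0.947 = 44441
60+: 80706 × 0.918 + 96562 × 0.449 = 74088 + 43356 = 117444
Net migration: 15–29 − 70 → 5103; 45–59 + 370 → 44811
Giving 1012 / 5103 / 8948 / 44811 / 117444.
Dependents (band 0–14 + band 60+) = 1012 + 117444 = 118456; working-age = 58862; ratio = 118456/58862 × 100 = 201.2

201.2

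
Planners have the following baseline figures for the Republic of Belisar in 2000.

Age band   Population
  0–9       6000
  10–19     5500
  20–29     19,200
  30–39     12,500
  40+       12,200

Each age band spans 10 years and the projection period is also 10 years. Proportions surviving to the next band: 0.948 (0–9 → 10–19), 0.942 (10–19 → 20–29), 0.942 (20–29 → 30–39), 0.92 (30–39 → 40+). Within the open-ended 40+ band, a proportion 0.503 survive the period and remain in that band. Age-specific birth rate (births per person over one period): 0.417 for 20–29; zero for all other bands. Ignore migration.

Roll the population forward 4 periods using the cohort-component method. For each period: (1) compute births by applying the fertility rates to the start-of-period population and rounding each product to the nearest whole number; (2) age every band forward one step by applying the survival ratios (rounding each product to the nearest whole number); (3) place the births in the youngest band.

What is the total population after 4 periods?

[period 1]
Births: 19200 × 0.417 = 8006
10–19: 6000 × 0.948 = 5688
20–29: 5500 × 0.942 = 5181
30–39: 19200 × 0.942 = 18086
40+: 12500 × 0.92 + 12200 × 0.503 = 11500 + 6137 = 17637
→ [8006, 5688, 5181, 18086, 17637]
[period 2]
Births: 5181 × 0.417 = 2160
10–19: 8006 × 0.948 = 7590
20–29: 5688 × 0.942 = 5358
30–39: 5181 × 0.942 = 4881
40+: 18086 × 0.92 + 17637 × 0.503 = 16639 + 8871 = 25510
→ [2160, 7590, 5358, 4881, 25510]
[period 3]
Births: 5358 × 0.417 = 2234
10–19: 2160 × 0.948 = 2048
20–29: 7590 × 0.942 = 7150
30–39: 5358 × 0.942 = 5047
40+: 4881 × 0.92 + 25510 × 0.503 = 4491 + 12832 = 17323
→ [2234, 2048, 7150, 5047, 17323]
[period 4]
Births: 7150 × 0.417 = 2982
10–19: 2234 × 0.948 = 2118
20–29: 2048 × 0.942 = 1929
30–39: 7150 × 0.942 = 6735
40+: 5047 × 0.92 + 17323 × 0.503 = 4643 + 8713 = 13356
→ [2982, 2118, 1929, 6735, 13356]
Total after period 4: 2982 + 2118 + 1929 + 6735 + 13356 = 27120

27120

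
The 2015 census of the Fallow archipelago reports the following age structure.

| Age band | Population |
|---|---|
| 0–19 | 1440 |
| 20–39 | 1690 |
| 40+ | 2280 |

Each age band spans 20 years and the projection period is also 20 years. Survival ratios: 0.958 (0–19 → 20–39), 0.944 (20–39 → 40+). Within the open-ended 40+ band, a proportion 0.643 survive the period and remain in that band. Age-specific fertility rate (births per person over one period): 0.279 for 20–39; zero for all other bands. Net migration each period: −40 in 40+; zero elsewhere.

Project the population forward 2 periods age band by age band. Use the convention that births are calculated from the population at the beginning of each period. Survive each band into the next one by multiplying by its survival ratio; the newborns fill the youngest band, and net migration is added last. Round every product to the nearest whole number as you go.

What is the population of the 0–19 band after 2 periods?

Call the bands 1 to 3, youngest first.
Period 1:
Births: 1690 × 0.279 = 472
Band 2: 1440 × 0.958 = 1380
Band 3: 1690 × 0.944 + 2280 × 0.643 = 1595 + 1466 = 3061
Net migration: Band 3 − 40 → 3021
End of period: [472, 1380, 3021]
Period 2:
Births: 1380 × 0.279 = 385
Band 2: 472 × 0.958 = 452
Band 3: 1380 × 0.944 + 3021 × 0.643 = 1303 + 1943 = 3246
Net migration: Band 3 − 40 → 3206
End of period: [385, 452, 3206]

385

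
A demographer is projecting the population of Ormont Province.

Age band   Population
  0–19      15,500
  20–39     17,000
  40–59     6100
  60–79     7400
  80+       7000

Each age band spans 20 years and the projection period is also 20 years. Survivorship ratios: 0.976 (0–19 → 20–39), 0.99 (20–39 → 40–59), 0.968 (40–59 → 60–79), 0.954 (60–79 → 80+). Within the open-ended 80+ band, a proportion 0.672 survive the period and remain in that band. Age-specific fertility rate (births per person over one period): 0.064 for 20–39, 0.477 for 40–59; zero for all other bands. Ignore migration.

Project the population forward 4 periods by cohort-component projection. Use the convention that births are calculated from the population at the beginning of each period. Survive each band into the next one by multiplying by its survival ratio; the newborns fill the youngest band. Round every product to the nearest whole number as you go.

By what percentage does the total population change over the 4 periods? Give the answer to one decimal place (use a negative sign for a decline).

-1.1

After projecting period 1:
Births: 17000 * 0.064 = 1088  |  6100 * 0.477 = 2910 → total 3998
20–39: 15500 * 0.976 = 15128
40–59: 17000 * 0.99 = 16830
60–79: 6100 * 0.968 = 5905
80+: 7400 * 0.954 + 7000 * 0.672 = 7060 + 4704 = 11764
End of period: [3998, 15128, 16830, 5905, 11764]
After projecting period 2:
Births: 15128 * 0.064 = 968  |  16830 * 0.477 = 8028 → total 8996
20–39: 3998 * 0.976 = 3902
40–59: 15128 * 0.99 = 14977
60–79: 16830 * 0.968 = 16291
80+: 5905 * 0.954 + 11764 * 0.672 = 5633 + 7905 = 13538
End of period: [8996, 3902, 14977, 16291, 13538]
After projecting period 3:
Births: 3902 * 0.064 = 250  |  14977 * 0.477 = 7144 → total 7394
20–39: 8996 * 0.976 = 8780
40–59: 3902 * 0.99 = 3863
60–79: 14977 * 0.968 = 14498
80+: 16291 * 0.954 + 13538 * 0.672 = 15542 + 9098 = 24640
End of period: [7394, 8780, 3863, 14498, 24640]
After projecting period 4:
Births: 8780 * 0.064 = 562  |  3863 * 0.477 = 1843 → total 2405
20–39: 7394 * 0.976 = 7217
40–59: 8780 * 0.99 = 8692
60–79: 3863 * 0.968 = 3739
80+: 14498 * 0.954 + 24640 * 0.672 = 13831 + 16558 = 30389
End of period: [2405, 7217, 8692, 3739, 30389]
Total: 53000 → 52442; change = -558; percentage change = -1.1%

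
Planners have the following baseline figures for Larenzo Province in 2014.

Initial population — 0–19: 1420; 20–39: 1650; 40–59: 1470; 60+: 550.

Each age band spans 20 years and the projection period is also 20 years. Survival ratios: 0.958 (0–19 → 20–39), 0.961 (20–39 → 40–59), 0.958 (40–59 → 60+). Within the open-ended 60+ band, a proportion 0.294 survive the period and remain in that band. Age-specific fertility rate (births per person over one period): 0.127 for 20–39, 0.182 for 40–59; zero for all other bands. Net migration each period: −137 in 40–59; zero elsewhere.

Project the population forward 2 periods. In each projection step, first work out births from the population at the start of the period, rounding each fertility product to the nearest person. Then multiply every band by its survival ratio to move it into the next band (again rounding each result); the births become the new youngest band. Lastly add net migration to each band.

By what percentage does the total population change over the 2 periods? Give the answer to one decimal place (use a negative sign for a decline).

-23.1

After projecting period 1:
Births: 1650 × 0.127 = 210, 1470 × 0.182 = 268 ⇒ total 478
20–39: 1420 × 0.958 = 1360
40–59: 1650 × 0.961 = 1586
60+: 1470 × 0.958 + 550 × 0.294 = 1408 + 162 = 1570
Net migration: 40–59 − 137 → 1449
Giving 478 / 1360 / 1449 / 1570.
After projecting period 2:
Births: 1360 × 0.127 = 173, 1449 × 0.182 = 264 ⇒ total 437
20–39: 478 × 0.958 = 458
40–59: 1360 × 0.961 = 1307
60+: 1449 × 0.958 + 1570 × 0.294 = 1388 + 462 = 1850
Net migration: 40–59 − 137 → 1170
Giving 437 / 458 / 1170 / 1850.
Total: 5090 → 3915; change = -1175; percentage change = -23.1%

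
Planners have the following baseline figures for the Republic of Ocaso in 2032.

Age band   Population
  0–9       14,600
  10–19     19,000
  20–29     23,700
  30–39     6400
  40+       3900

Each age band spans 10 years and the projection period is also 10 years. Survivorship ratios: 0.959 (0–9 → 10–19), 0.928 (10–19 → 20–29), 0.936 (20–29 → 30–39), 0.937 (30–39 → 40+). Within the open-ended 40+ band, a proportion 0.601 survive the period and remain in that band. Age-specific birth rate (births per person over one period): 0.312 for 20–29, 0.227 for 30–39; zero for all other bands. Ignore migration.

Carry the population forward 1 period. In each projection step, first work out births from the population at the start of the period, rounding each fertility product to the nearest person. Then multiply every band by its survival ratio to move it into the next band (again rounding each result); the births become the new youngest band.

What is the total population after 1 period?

After projecting period 1:
Births: 23700 × 0.312 = 7394 ; 6400 × 0.227 = 1453 — total 8847
10–19: 14600 × 0.959 = 14001
20–29: 19000 × 0.928 = 17632
30–39: 23700 × 0.936 = 22183
40+: 6400 × 0.937 + 3900 × 0.601 = 5997 + 2344 = 8341
Giving 8847 / 14001 / 17632 / 22183 / 8341.
Total after period 1: 8847 + 14001 + 17632 + 22183 + 8341 = 71004

71004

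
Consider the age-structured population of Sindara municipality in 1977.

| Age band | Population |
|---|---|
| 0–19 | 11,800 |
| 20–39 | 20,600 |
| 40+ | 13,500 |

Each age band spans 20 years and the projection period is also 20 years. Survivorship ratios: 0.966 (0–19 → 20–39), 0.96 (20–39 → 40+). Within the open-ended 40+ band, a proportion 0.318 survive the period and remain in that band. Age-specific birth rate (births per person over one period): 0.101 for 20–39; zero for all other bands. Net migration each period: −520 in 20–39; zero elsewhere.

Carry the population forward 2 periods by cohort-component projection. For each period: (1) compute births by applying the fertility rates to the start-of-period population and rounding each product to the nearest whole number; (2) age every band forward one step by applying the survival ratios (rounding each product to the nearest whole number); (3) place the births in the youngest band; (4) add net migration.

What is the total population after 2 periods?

20687

Period 1:
Births: 20600 * 0.101 = 2081
20–39: 11800 * 0.966 = 11399
40+: 20600 * 0.96 + 13500 * 0.318 = 19776 + 4293 = 24069
Net migration: 20–39 − 520 → 10879
Giving 2081 / 10879 / 24069.
Period 2:
Births: 10879 * 0.101 = 1099
20–39: 2081 * 0.966 = 2010
40+: 10879 * 0.96 + 24069 * 0.318 = 10444 + 7654 = 18098
Net migration: 20–39 − 520 → 1490
Giving 1099 / 1490 / 18098.
Total after period 2: 1099 + 1490 + 18098 = 20687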